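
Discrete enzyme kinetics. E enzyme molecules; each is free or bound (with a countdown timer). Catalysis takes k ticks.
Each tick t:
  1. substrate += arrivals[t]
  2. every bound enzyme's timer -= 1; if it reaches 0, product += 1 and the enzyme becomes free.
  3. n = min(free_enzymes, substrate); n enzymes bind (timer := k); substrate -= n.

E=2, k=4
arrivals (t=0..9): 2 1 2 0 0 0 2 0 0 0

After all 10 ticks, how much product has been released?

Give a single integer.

t=0: arr=2 -> substrate=0 bound=2 product=0
t=1: arr=1 -> substrate=1 bound=2 product=0
t=2: arr=2 -> substrate=3 bound=2 product=0
t=3: arr=0 -> substrate=3 bound=2 product=0
t=4: arr=0 -> substrate=1 bound=2 product=2
t=5: arr=0 -> substrate=1 bound=2 product=2
t=6: arr=2 -> substrate=3 bound=2 product=2
t=7: arr=0 -> substrate=3 bound=2 product=2
t=8: arr=0 -> substrate=1 bound=2 product=4
t=9: arr=0 -> substrate=1 bound=2 product=4

Answer: 4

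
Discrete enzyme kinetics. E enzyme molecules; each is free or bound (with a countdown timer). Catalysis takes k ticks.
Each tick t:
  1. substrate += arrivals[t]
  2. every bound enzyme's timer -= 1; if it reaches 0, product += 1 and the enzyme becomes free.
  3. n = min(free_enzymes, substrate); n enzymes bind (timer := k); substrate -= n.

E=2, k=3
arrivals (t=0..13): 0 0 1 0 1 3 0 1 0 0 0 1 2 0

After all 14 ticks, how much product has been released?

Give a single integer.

Answer: 6

Derivation:
t=0: arr=0 -> substrate=0 bound=0 product=0
t=1: arr=0 -> substrate=0 bound=0 product=0
t=2: arr=1 -> substrate=0 bound=1 product=0
t=3: arr=0 -> substrate=0 bound=1 product=0
t=4: arr=1 -> substrate=0 bound=2 product=0
t=5: arr=3 -> substrate=2 bound=2 product=1
t=6: arr=0 -> substrate=2 bound=2 product=1
t=7: arr=1 -> substrate=2 bound=2 product=2
t=8: arr=0 -> substrate=1 bound=2 product=3
t=9: arr=0 -> substrate=1 bound=2 product=3
t=10: arr=0 -> substrate=0 bound=2 product=4
t=11: arr=1 -> substrate=0 bound=2 product=5
t=12: arr=2 -> substrate=2 bound=2 product=5
t=13: arr=0 -> substrate=1 bound=2 product=6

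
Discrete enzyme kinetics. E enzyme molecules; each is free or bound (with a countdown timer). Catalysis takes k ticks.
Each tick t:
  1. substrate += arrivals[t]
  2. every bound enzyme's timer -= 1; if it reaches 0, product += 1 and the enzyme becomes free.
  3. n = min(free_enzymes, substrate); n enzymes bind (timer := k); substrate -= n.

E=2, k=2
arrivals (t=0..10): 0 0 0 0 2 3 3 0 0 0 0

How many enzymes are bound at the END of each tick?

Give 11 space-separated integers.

Answer: 0 0 0 0 2 2 2 2 2 2 2

Derivation:
t=0: arr=0 -> substrate=0 bound=0 product=0
t=1: arr=0 -> substrate=0 bound=0 product=0
t=2: arr=0 -> substrate=0 bound=0 product=0
t=3: arr=0 -> substrate=0 bound=0 product=0
t=4: arr=2 -> substrate=0 bound=2 product=0
t=5: arr=3 -> substrate=3 bound=2 product=0
t=6: arr=3 -> substrate=4 bound=2 product=2
t=7: arr=0 -> substrate=4 bound=2 product=2
t=8: arr=0 -> substrate=2 bound=2 product=4
t=9: arr=0 -> substrate=2 bound=2 product=4
t=10: arr=0 -> substrate=0 bound=2 product=6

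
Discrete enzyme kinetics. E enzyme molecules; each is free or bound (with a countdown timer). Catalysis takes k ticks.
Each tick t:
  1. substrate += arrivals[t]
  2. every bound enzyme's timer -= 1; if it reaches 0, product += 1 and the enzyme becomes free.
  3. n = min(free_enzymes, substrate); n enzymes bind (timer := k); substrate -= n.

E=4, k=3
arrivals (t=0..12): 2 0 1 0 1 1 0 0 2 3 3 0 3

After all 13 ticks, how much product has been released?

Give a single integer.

t=0: arr=2 -> substrate=0 bound=2 product=0
t=1: arr=0 -> substrate=0 bound=2 product=0
t=2: arr=1 -> substrate=0 bound=3 product=0
t=3: arr=0 -> substrate=0 bound=1 product=2
t=4: arr=1 -> substrate=0 bound=2 product=2
t=5: arr=1 -> substrate=0 bound=2 product=3
t=6: arr=0 -> substrate=0 bound=2 product=3
t=7: arr=0 -> substrate=0 bound=1 product=4
t=8: arr=2 -> substrate=0 bound=2 product=5
t=9: arr=3 -> substrate=1 bound=4 product=5
t=10: arr=3 -> substrate=4 bound=4 product=5
t=11: arr=0 -> substrate=2 bound=4 product=7
t=12: arr=3 -> substrate=3 bound=4 product=9

Answer: 9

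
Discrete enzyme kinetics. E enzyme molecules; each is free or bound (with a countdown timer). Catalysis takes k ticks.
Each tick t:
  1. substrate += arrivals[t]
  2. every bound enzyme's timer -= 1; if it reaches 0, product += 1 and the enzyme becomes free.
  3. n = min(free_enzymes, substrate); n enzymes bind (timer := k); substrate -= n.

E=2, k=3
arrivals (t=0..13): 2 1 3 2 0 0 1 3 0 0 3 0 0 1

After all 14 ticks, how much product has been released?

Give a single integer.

t=0: arr=2 -> substrate=0 bound=2 product=0
t=1: arr=1 -> substrate=1 bound=2 product=0
t=2: arr=3 -> substrate=4 bound=2 product=0
t=3: arr=2 -> substrate=4 bound=2 product=2
t=4: arr=0 -> substrate=4 bound=2 product=2
t=5: arr=0 -> substrate=4 bound=2 product=2
t=6: arr=1 -> substrate=3 bound=2 product=4
t=7: arr=3 -> substrate=6 bound=2 product=4
t=8: arr=0 -> substrate=6 bound=2 product=4
t=9: arr=0 -> substrate=4 bound=2 product=6
t=10: arr=3 -> substrate=7 bound=2 product=6
t=11: arr=0 -> substrate=7 bound=2 product=6
t=12: arr=0 -> substrate=5 bound=2 product=8
t=13: arr=1 -> substrate=6 bound=2 product=8

Answer: 8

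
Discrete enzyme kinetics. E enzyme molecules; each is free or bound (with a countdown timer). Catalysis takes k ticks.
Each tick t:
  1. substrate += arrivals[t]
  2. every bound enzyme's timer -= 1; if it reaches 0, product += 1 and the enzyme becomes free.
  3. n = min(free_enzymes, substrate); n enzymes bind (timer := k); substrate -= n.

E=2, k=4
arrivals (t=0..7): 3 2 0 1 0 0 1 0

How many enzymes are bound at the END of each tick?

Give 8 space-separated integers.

Answer: 2 2 2 2 2 2 2 2

Derivation:
t=0: arr=3 -> substrate=1 bound=2 product=0
t=1: arr=2 -> substrate=3 bound=2 product=0
t=2: arr=0 -> substrate=3 bound=2 product=0
t=3: arr=1 -> substrate=4 bound=2 product=0
t=4: arr=0 -> substrate=2 bound=2 product=2
t=5: arr=0 -> substrate=2 bound=2 product=2
t=6: arr=1 -> substrate=3 bound=2 product=2
t=7: arr=0 -> substrate=3 bound=2 product=2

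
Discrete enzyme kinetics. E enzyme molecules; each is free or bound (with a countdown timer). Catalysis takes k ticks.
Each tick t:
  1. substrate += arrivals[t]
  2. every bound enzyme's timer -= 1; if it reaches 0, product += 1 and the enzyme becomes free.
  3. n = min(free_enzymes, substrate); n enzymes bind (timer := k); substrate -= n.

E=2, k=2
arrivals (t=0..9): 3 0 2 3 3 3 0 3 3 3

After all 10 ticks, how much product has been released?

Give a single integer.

t=0: arr=3 -> substrate=1 bound=2 product=0
t=1: arr=0 -> substrate=1 bound=2 product=0
t=2: arr=2 -> substrate=1 bound=2 product=2
t=3: arr=3 -> substrate=4 bound=2 product=2
t=4: arr=3 -> substrate=5 bound=2 product=4
t=5: arr=3 -> substrate=8 bound=2 product=4
t=6: arr=0 -> substrate=6 bound=2 product=6
t=7: arr=3 -> substrate=9 bound=2 product=6
t=8: arr=3 -> substrate=10 bound=2 product=8
t=9: arr=3 -> substrate=13 bound=2 product=8

Answer: 8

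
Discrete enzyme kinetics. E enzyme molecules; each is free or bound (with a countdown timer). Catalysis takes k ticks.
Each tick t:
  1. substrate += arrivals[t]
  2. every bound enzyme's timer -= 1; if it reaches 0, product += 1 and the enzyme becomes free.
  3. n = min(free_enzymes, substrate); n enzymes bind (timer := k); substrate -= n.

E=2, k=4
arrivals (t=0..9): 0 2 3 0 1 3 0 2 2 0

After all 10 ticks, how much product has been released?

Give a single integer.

Answer: 4

Derivation:
t=0: arr=0 -> substrate=0 bound=0 product=0
t=1: arr=2 -> substrate=0 bound=2 product=0
t=2: arr=3 -> substrate=3 bound=2 product=0
t=3: arr=0 -> substrate=3 bound=2 product=0
t=4: arr=1 -> substrate=4 bound=2 product=0
t=5: arr=3 -> substrate=5 bound=2 product=2
t=6: arr=0 -> substrate=5 bound=2 product=2
t=7: arr=2 -> substrate=7 bound=2 product=2
t=8: arr=2 -> substrate=9 bound=2 product=2
t=9: arr=0 -> substrate=7 bound=2 product=4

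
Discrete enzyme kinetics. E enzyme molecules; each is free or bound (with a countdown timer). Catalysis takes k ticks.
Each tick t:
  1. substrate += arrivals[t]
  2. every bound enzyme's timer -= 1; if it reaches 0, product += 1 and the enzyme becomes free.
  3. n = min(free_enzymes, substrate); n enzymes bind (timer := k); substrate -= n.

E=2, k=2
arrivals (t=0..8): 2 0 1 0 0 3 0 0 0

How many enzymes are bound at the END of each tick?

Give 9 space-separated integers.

t=0: arr=2 -> substrate=0 bound=2 product=0
t=1: arr=0 -> substrate=0 bound=2 product=0
t=2: arr=1 -> substrate=0 bound=1 product=2
t=3: arr=0 -> substrate=0 bound=1 product=2
t=4: arr=0 -> substrate=0 bound=0 product=3
t=5: arr=3 -> substrate=1 bound=2 product=3
t=6: arr=0 -> substrate=1 bound=2 product=3
t=7: arr=0 -> substrate=0 bound=1 product=5
t=8: arr=0 -> substrate=0 bound=1 product=5

Answer: 2 2 1 1 0 2 2 1 1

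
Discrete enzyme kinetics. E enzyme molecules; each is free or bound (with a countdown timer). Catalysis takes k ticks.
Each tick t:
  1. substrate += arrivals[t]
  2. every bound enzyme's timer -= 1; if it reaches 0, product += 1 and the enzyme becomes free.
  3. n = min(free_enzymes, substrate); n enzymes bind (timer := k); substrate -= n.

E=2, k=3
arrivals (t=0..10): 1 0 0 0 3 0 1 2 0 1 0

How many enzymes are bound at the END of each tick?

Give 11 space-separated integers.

t=0: arr=1 -> substrate=0 bound=1 product=0
t=1: arr=0 -> substrate=0 bound=1 product=0
t=2: arr=0 -> substrate=0 bound=1 product=0
t=3: arr=0 -> substrate=0 bound=0 product=1
t=4: arr=3 -> substrate=1 bound=2 product=1
t=5: arr=0 -> substrate=1 bound=2 product=1
t=6: arr=1 -> substrate=2 bound=2 product=1
t=7: arr=2 -> substrate=2 bound=2 product=3
t=8: arr=0 -> substrate=2 bound=2 product=3
t=9: arr=1 -> substrate=3 bound=2 product=3
t=10: arr=0 -> substrate=1 bound=2 product=5

Answer: 1 1 1 0 2 2 2 2 2 2 2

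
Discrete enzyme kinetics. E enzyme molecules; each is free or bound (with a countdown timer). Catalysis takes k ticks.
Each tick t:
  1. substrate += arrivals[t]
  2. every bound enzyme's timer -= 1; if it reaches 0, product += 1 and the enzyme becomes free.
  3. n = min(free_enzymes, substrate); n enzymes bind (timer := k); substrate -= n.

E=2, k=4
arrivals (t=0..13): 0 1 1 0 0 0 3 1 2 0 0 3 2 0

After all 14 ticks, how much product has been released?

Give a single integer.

Answer: 4

Derivation:
t=0: arr=0 -> substrate=0 bound=0 product=0
t=1: arr=1 -> substrate=0 bound=1 product=0
t=2: arr=1 -> substrate=0 bound=2 product=0
t=3: arr=0 -> substrate=0 bound=2 product=0
t=4: arr=0 -> substrate=0 bound=2 product=0
t=5: arr=0 -> substrate=0 bound=1 product=1
t=6: arr=3 -> substrate=1 bound=2 product=2
t=7: arr=1 -> substrate=2 bound=2 product=2
t=8: arr=2 -> substrate=4 bound=2 product=2
t=9: arr=0 -> substrate=4 bound=2 product=2
t=10: arr=0 -> substrate=2 bound=2 product=4
t=11: arr=3 -> substrate=5 bound=2 product=4
t=12: arr=2 -> substrate=7 bound=2 product=4
t=13: arr=0 -> substrate=7 bound=2 product=4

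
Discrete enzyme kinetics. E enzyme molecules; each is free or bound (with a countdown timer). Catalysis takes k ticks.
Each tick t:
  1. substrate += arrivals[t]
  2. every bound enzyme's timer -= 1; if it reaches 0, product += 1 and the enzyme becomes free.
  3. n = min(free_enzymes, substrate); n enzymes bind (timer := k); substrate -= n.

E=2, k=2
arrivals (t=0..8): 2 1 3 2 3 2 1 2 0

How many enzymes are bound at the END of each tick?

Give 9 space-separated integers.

Answer: 2 2 2 2 2 2 2 2 2

Derivation:
t=0: arr=2 -> substrate=0 bound=2 product=0
t=1: arr=1 -> substrate=1 bound=2 product=0
t=2: arr=3 -> substrate=2 bound=2 product=2
t=3: arr=2 -> substrate=4 bound=2 product=2
t=4: arr=3 -> substrate=5 bound=2 product=4
t=5: arr=2 -> substrate=7 bound=2 product=4
t=6: arr=1 -> substrate=6 bound=2 product=6
t=7: arr=2 -> substrate=8 bound=2 product=6
t=8: arr=0 -> substrate=6 bound=2 product=8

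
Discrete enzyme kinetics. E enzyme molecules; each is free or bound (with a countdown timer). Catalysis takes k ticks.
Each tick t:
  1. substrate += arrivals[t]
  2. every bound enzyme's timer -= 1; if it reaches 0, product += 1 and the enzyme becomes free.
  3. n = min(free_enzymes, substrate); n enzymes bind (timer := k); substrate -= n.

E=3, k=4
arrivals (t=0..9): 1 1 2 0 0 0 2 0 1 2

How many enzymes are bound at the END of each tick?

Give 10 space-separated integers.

t=0: arr=1 -> substrate=0 bound=1 product=0
t=1: arr=1 -> substrate=0 bound=2 product=0
t=2: arr=2 -> substrate=1 bound=3 product=0
t=3: arr=0 -> substrate=1 bound=3 product=0
t=4: arr=0 -> substrate=0 bound=3 product=1
t=5: arr=0 -> substrate=0 bound=2 product=2
t=6: arr=2 -> substrate=0 bound=3 product=3
t=7: arr=0 -> substrate=0 bound=3 product=3
t=8: arr=1 -> substrate=0 bound=3 product=4
t=9: arr=2 -> substrate=2 bound=3 product=4

Answer: 1 2 3 3 3 2 3 3 3 3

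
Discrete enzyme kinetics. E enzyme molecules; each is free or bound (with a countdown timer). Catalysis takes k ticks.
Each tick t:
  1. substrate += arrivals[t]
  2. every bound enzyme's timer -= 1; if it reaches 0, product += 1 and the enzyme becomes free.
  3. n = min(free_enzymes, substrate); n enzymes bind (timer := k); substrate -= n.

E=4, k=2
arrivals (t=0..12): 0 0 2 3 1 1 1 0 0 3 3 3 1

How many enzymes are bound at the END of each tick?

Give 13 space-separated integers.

t=0: arr=0 -> substrate=0 bound=0 product=0
t=1: arr=0 -> substrate=0 bound=0 product=0
t=2: arr=2 -> substrate=0 bound=2 product=0
t=3: arr=3 -> substrate=1 bound=4 product=0
t=4: arr=1 -> substrate=0 bound=4 product=2
t=5: arr=1 -> substrate=0 bound=3 product=4
t=6: arr=1 -> substrate=0 bound=2 product=6
t=7: arr=0 -> substrate=0 bound=1 product=7
t=8: arr=0 -> substrate=0 bound=0 product=8
t=9: arr=3 -> substrate=0 bound=3 product=8
t=10: arr=3 -> substrate=2 bound=4 product=8
t=11: arr=3 -> substrate=2 bound=4 product=11
t=12: arr=1 -> substrate=2 bound=4 product=12

Answer: 0 0 2 4 4 3 2 1 0 3 4 4 4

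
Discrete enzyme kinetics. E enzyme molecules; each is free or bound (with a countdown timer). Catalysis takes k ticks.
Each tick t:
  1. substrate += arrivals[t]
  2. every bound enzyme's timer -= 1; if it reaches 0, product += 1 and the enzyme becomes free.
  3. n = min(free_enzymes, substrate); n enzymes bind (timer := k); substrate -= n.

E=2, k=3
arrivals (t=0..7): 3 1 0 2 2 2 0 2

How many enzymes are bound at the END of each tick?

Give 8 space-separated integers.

Answer: 2 2 2 2 2 2 2 2

Derivation:
t=0: arr=3 -> substrate=1 bound=2 product=0
t=1: arr=1 -> substrate=2 bound=2 product=0
t=2: arr=0 -> substrate=2 bound=2 product=0
t=3: arr=2 -> substrate=2 bound=2 product=2
t=4: arr=2 -> substrate=4 bound=2 product=2
t=5: arr=2 -> substrate=6 bound=2 product=2
t=6: arr=0 -> substrate=4 bound=2 product=4
t=7: arr=2 -> substrate=6 bound=2 product=4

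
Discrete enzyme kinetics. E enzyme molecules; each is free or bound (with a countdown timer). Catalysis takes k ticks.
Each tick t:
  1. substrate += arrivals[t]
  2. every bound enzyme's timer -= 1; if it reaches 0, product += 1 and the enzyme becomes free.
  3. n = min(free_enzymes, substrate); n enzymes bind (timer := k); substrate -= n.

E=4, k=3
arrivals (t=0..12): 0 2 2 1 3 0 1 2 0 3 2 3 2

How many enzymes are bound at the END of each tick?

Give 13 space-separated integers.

Answer: 0 2 4 4 4 4 4 4 3 4 4 4 4

Derivation:
t=0: arr=0 -> substrate=0 bound=0 product=0
t=1: arr=2 -> substrate=0 bound=2 product=0
t=2: arr=2 -> substrate=0 bound=4 product=0
t=3: arr=1 -> substrate=1 bound=4 product=0
t=4: arr=3 -> substrate=2 bound=4 product=2
t=5: arr=0 -> substrate=0 bound=4 product=4
t=6: arr=1 -> substrate=1 bound=4 product=4
t=7: arr=2 -> substrate=1 bound=4 product=6
t=8: arr=0 -> substrate=0 bound=3 product=8
t=9: arr=3 -> substrate=2 bound=4 product=8
t=10: arr=2 -> substrate=2 bound=4 product=10
t=11: arr=3 -> substrate=4 bound=4 product=11
t=12: arr=2 -> substrate=5 bound=4 product=12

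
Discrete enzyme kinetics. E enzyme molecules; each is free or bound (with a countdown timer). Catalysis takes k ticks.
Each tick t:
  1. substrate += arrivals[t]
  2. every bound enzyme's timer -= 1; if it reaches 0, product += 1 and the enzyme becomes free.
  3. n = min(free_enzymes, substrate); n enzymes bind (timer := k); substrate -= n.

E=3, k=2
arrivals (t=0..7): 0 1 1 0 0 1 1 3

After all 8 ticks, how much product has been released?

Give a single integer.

Answer: 3

Derivation:
t=0: arr=0 -> substrate=0 bound=0 product=0
t=1: arr=1 -> substrate=0 bound=1 product=0
t=2: arr=1 -> substrate=0 bound=2 product=0
t=3: arr=0 -> substrate=0 bound=1 product=1
t=4: arr=0 -> substrate=0 bound=0 product=2
t=5: arr=1 -> substrate=0 bound=1 product=2
t=6: arr=1 -> substrate=0 bound=2 product=2
t=7: arr=3 -> substrate=1 bound=3 product=3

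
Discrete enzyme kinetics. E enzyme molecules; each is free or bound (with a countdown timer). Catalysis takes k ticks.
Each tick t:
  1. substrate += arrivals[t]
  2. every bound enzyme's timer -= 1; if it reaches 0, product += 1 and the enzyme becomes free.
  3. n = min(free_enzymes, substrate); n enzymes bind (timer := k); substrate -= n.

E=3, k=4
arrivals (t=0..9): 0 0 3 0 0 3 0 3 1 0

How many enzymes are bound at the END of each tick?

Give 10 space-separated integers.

Answer: 0 0 3 3 3 3 3 3 3 3

Derivation:
t=0: arr=0 -> substrate=0 bound=0 product=0
t=1: arr=0 -> substrate=0 bound=0 product=0
t=2: arr=3 -> substrate=0 bound=3 product=0
t=3: arr=0 -> substrate=0 bound=3 product=0
t=4: arr=0 -> substrate=0 bound=3 product=0
t=5: arr=3 -> substrate=3 bound=3 product=0
t=6: arr=0 -> substrate=0 bound=3 product=3
t=7: arr=3 -> substrate=3 bound=3 product=3
t=8: arr=1 -> substrate=4 bound=3 product=3
t=9: arr=0 -> substrate=4 bound=3 product=3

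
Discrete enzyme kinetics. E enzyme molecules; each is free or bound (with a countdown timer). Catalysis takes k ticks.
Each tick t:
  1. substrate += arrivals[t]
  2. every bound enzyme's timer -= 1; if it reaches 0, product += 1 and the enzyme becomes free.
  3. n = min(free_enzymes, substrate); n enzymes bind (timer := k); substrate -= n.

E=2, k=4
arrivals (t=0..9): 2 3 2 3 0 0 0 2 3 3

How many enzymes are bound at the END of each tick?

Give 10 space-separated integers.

t=0: arr=2 -> substrate=0 bound=2 product=0
t=1: arr=3 -> substrate=3 bound=2 product=0
t=2: arr=2 -> substrate=5 bound=2 product=0
t=3: arr=3 -> substrate=8 bound=2 product=0
t=4: arr=0 -> substrate=6 bound=2 product=2
t=5: arr=0 -> substrate=6 bound=2 product=2
t=6: arr=0 -> substrate=6 bound=2 product=2
t=7: arr=2 -> substrate=8 bound=2 product=2
t=8: arr=3 -> substrate=9 bound=2 product=4
t=9: arr=3 -> substrate=12 bound=2 product=4

Answer: 2 2 2 2 2 2 2 2 2 2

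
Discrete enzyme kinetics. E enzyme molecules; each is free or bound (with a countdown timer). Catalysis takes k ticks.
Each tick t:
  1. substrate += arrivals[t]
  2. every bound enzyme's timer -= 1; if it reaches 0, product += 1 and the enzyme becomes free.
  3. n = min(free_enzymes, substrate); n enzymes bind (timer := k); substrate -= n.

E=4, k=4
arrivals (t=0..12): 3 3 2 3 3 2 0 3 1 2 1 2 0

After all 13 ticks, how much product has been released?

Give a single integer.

Answer: 11

Derivation:
t=0: arr=3 -> substrate=0 bound=3 product=0
t=1: arr=3 -> substrate=2 bound=4 product=0
t=2: arr=2 -> substrate=4 bound=4 product=0
t=3: arr=3 -> substrate=7 bound=4 product=0
t=4: arr=3 -> substrate=7 bound=4 product=3
t=5: arr=2 -> substrate=8 bound=4 product=4
t=6: arr=0 -> substrate=8 bound=4 product=4
t=7: arr=3 -> substrate=11 bound=4 product=4
t=8: arr=1 -> substrate=9 bound=4 product=7
t=9: arr=2 -> substrate=10 bound=4 product=8
t=10: arr=1 -> substrate=11 bound=4 product=8
t=11: arr=2 -> substrate=13 bound=4 product=8
t=12: arr=0 -> substrate=10 bound=4 product=11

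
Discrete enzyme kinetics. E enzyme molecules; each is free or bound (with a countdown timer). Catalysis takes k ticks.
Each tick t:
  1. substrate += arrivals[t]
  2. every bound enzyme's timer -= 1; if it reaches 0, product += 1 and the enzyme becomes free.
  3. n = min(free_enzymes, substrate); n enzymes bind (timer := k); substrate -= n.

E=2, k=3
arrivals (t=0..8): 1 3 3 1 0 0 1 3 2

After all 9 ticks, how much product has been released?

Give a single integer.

Answer: 4

Derivation:
t=0: arr=1 -> substrate=0 bound=1 product=0
t=1: arr=3 -> substrate=2 bound=2 product=0
t=2: arr=3 -> substrate=5 bound=2 product=0
t=3: arr=1 -> substrate=5 bound=2 product=1
t=4: arr=0 -> substrate=4 bound=2 product=2
t=5: arr=0 -> substrate=4 bound=2 product=2
t=6: arr=1 -> substrate=4 bound=2 product=3
t=7: arr=3 -> substrate=6 bound=2 product=4
t=8: arr=2 -> substrate=8 bound=2 product=4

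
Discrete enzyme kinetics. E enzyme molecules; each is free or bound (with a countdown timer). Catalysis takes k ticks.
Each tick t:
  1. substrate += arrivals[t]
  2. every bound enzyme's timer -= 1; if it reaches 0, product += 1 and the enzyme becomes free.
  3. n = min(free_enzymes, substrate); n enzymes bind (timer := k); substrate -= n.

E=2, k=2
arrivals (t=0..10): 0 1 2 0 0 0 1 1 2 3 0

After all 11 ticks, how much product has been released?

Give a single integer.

t=0: arr=0 -> substrate=0 bound=0 product=0
t=1: arr=1 -> substrate=0 bound=1 product=0
t=2: arr=2 -> substrate=1 bound=2 product=0
t=3: arr=0 -> substrate=0 bound=2 product=1
t=4: arr=0 -> substrate=0 bound=1 product=2
t=5: arr=0 -> substrate=0 bound=0 product=3
t=6: arr=1 -> substrate=0 bound=1 product=3
t=7: arr=1 -> substrate=0 bound=2 product=3
t=8: arr=2 -> substrate=1 bound=2 product=4
t=9: arr=3 -> substrate=3 bound=2 product=5
t=10: arr=0 -> substrate=2 bound=2 product=6

Answer: 6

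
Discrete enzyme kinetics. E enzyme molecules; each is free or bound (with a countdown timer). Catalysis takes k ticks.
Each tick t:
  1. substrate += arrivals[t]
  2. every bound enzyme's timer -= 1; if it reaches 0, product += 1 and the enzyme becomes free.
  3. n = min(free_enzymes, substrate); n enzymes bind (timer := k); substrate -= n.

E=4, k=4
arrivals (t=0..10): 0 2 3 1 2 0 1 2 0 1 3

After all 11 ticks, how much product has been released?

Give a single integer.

Answer: 8

Derivation:
t=0: arr=0 -> substrate=0 bound=0 product=0
t=1: arr=2 -> substrate=0 bound=2 product=0
t=2: arr=3 -> substrate=1 bound=4 product=0
t=3: arr=1 -> substrate=2 bound=4 product=0
t=4: arr=2 -> substrate=4 bound=4 product=0
t=5: arr=0 -> substrate=2 bound=4 product=2
t=6: arr=1 -> substrate=1 bound=4 product=4
t=7: arr=2 -> substrate=3 bound=4 product=4
t=8: arr=0 -> substrate=3 bound=4 product=4
t=9: arr=1 -> substrate=2 bound=4 product=6
t=10: arr=3 -> substrate=3 bound=4 product=8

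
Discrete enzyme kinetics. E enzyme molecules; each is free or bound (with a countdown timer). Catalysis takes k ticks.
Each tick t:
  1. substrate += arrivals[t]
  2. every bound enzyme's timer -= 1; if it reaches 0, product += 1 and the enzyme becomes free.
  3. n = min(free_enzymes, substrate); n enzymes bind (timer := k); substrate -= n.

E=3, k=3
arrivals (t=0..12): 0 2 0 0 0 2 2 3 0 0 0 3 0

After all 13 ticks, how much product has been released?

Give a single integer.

t=0: arr=0 -> substrate=0 bound=0 product=0
t=1: arr=2 -> substrate=0 bound=2 product=0
t=2: arr=0 -> substrate=0 bound=2 product=0
t=3: arr=0 -> substrate=0 bound=2 product=0
t=4: arr=0 -> substrate=0 bound=0 product=2
t=5: arr=2 -> substrate=0 bound=2 product=2
t=6: arr=2 -> substrate=1 bound=3 product=2
t=7: arr=3 -> substrate=4 bound=3 product=2
t=8: arr=0 -> substrate=2 bound=3 product=4
t=9: arr=0 -> substrate=1 bound=3 product=5
t=10: arr=0 -> substrate=1 bound=3 product=5
t=11: arr=3 -> substrate=2 bound=3 product=7
t=12: arr=0 -> substrate=1 bound=3 product=8

Answer: 8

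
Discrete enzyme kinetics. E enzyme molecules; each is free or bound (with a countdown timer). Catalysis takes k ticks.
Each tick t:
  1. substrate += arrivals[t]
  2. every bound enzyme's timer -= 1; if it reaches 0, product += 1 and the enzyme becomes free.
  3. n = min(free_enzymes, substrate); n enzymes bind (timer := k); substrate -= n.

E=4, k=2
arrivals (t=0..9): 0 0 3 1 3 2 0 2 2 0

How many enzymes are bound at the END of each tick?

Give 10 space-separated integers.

Answer: 0 0 3 4 4 4 2 3 4 2

Derivation:
t=0: arr=0 -> substrate=0 bound=0 product=0
t=1: arr=0 -> substrate=0 bound=0 product=0
t=2: arr=3 -> substrate=0 bound=3 product=0
t=3: arr=1 -> substrate=0 bound=4 product=0
t=4: arr=3 -> substrate=0 bound=4 product=3
t=5: arr=2 -> substrate=1 bound=4 product=4
t=6: arr=0 -> substrate=0 bound=2 product=7
t=7: arr=2 -> substrate=0 bound=3 product=8
t=8: arr=2 -> substrate=0 bound=4 product=9
t=9: arr=0 -> substrate=0 bound=2 product=11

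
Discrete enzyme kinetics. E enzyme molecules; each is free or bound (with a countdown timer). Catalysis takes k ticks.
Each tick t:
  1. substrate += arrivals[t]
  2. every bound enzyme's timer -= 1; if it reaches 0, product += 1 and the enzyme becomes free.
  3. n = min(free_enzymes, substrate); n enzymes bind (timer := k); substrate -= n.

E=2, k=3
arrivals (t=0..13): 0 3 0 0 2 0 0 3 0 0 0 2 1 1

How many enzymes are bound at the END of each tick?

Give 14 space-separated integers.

t=0: arr=0 -> substrate=0 bound=0 product=0
t=1: arr=3 -> substrate=1 bound=2 product=0
t=2: arr=0 -> substrate=1 bound=2 product=0
t=3: arr=0 -> substrate=1 bound=2 product=0
t=4: arr=2 -> substrate=1 bound=2 product=2
t=5: arr=0 -> substrate=1 bound=2 product=2
t=6: arr=0 -> substrate=1 bound=2 product=2
t=7: arr=3 -> substrate=2 bound=2 product=4
t=8: arr=0 -> substrate=2 bound=2 product=4
t=9: arr=0 -> substrate=2 bound=2 product=4
t=10: arr=0 -> substrate=0 bound=2 product=6
t=11: arr=2 -> substrate=2 bound=2 product=6
t=12: arr=1 -> substrate=3 bound=2 product=6
t=13: arr=1 -> substrate=2 bound=2 product=8

Answer: 0 2 2 2 2 2 2 2 2 2 2 2 2 2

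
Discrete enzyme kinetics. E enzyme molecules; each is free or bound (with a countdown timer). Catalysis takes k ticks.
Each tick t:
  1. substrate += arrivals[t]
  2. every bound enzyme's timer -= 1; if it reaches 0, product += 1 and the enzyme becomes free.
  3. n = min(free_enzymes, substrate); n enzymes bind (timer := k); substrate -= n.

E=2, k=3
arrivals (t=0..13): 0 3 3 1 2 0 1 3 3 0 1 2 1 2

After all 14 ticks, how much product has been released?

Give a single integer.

Answer: 8

Derivation:
t=0: arr=0 -> substrate=0 bound=0 product=0
t=1: arr=3 -> substrate=1 bound=2 product=0
t=2: arr=3 -> substrate=4 bound=2 product=0
t=3: arr=1 -> substrate=5 bound=2 product=0
t=4: arr=2 -> substrate=5 bound=2 product=2
t=5: arr=0 -> substrate=5 bound=2 product=2
t=6: arr=1 -> substrate=6 bound=2 product=2
t=7: arr=3 -> substrate=7 bound=2 product=4
t=8: arr=3 -> substrate=10 bound=2 product=4
t=9: arr=0 -> substrate=10 bound=2 product=4
t=10: arr=1 -> substrate=9 bound=2 product=6
t=11: arr=2 -> substrate=11 bound=2 product=6
t=12: arr=1 -> substrate=12 bound=2 product=6
t=13: arr=2 -> substrate=12 bound=2 product=8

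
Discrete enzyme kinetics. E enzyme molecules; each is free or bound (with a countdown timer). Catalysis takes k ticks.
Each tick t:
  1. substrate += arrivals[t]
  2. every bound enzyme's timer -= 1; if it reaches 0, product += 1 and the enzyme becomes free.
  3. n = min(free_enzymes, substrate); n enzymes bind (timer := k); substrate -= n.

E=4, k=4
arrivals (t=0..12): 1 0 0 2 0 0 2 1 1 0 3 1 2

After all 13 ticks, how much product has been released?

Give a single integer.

t=0: arr=1 -> substrate=0 bound=1 product=0
t=1: arr=0 -> substrate=0 bound=1 product=0
t=2: arr=0 -> substrate=0 bound=1 product=0
t=3: arr=2 -> substrate=0 bound=3 product=0
t=4: arr=0 -> substrate=0 bound=2 product=1
t=5: arr=0 -> substrate=0 bound=2 product=1
t=6: arr=2 -> substrate=0 bound=4 product=1
t=7: arr=1 -> substrate=0 bound=3 product=3
t=8: arr=1 -> substrate=0 bound=4 product=3
t=9: arr=0 -> substrate=0 bound=4 product=3
t=10: arr=3 -> substrate=1 bound=4 product=5
t=11: arr=1 -> substrate=1 bound=4 product=6
t=12: arr=2 -> substrate=2 bound=4 product=7

Answer: 7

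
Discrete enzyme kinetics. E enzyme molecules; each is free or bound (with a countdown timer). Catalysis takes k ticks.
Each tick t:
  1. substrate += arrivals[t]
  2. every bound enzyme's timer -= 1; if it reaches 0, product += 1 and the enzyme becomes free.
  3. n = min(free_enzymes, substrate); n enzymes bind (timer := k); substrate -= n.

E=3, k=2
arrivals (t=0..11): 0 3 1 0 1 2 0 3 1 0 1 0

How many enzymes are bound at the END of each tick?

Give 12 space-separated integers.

Answer: 0 3 3 1 2 3 2 3 3 1 2 1

Derivation:
t=0: arr=0 -> substrate=0 bound=0 product=0
t=1: arr=3 -> substrate=0 bound=3 product=0
t=2: arr=1 -> substrate=1 bound=3 product=0
t=3: arr=0 -> substrate=0 bound=1 product=3
t=4: arr=1 -> substrate=0 bound=2 product=3
t=5: arr=2 -> substrate=0 bound=3 product=4
t=6: arr=0 -> substrate=0 bound=2 product=5
t=7: arr=3 -> substrate=0 bound=3 product=7
t=8: arr=1 -> substrate=1 bound=3 product=7
t=9: arr=0 -> substrate=0 bound=1 product=10
t=10: arr=1 -> substrate=0 bound=2 product=10
t=11: arr=0 -> substrate=0 bound=1 product=11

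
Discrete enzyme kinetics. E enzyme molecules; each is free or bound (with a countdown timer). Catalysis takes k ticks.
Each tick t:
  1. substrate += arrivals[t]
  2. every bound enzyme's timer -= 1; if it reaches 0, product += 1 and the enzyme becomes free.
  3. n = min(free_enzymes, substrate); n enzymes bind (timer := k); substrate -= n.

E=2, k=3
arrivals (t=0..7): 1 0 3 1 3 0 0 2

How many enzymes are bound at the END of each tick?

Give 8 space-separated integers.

Answer: 1 1 2 2 2 2 2 2

Derivation:
t=0: arr=1 -> substrate=0 bound=1 product=0
t=1: arr=0 -> substrate=0 bound=1 product=0
t=2: arr=3 -> substrate=2 bound=2 product=0
t=3: arr=1 -> substrate=2 bound=2 product=1
t=4: arr=3 -> substrate=5 bound=2 product=1
t=5: arr=0 -> substrate=4 bound=2 product=2
t=6: arr=0 -> substrate=3 bound=2 product=3
t=7: arr=2 -> substrate=5 bound=2 product=3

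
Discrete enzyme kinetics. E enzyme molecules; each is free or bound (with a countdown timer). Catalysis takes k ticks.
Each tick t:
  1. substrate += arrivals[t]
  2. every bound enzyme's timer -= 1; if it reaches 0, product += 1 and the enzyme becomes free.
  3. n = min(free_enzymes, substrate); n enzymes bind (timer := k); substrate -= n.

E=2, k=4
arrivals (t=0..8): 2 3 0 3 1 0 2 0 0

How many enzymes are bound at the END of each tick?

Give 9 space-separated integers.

Answer: 2 2 2 2 2 2 2 2 2

Derivation:
t=0: arr=2 -> substrate=0 bound=2 product=0
t=1: arr=3 -> substrate=3 bound=2 product=0
t=2: arr=0 -> substrate=3 bound=2 product=0
t=3: arr=3 -> substrate=6 bound=2 product=0
t=4: arr=1 -> substrate=5 bound=2 product=2
t=5: arr=0 -> substrate=5 bound=2 product=2
t=6: arr=2 -> substrate=7 bound=2 product=2
t=7: arr=0 -> substrate=7 bound=2 product=2
t=8: arr=0 -> substrate=5 bound=2 product=4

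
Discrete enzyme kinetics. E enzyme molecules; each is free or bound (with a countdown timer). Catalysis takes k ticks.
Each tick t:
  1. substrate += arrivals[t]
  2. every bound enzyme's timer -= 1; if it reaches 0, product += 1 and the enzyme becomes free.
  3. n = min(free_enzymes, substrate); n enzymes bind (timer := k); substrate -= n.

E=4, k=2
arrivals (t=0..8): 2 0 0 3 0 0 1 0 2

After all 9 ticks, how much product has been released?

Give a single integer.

t=0: arr=2 -> substrate=0 bound=2 product=0
t=1: arr=0 -> substrate=0 bound=2 product=0
t=2: arr=0 -> substrate=0 bound=0 product=2
t=3: arr=3 -> substrate=0 bound=3 product=2
t=4: arr=0 -> substrate=0 bound=3 product=2
t=5: arr=0 -> substrate=0 bound=0 product=5
t=6: arr=1 -> substrate=0 bound=1 product=5
t=7: arr=0 -> substrate=0 bound=1 product=5
t=8: arr=2 -> substrate=0 bound=2 product=6

Answer: 6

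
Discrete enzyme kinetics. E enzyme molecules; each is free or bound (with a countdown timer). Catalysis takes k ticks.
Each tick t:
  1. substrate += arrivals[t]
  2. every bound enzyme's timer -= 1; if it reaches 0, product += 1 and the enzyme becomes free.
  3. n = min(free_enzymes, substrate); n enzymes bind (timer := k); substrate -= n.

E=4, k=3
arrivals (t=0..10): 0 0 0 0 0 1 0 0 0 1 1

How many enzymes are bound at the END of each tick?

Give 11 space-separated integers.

Answer: 0 0 0 0 0 1 1 1 0 1 2

Derivation:
t=0: arr=0 -> substrate=0 bound=0 product=0
t=1: arr=0 -> substrate=0 bound=0 product=0
t=2: arr=0 -> substrate=0 bound=0 product=0
t=3: arr=0 -> substrate=0 bound=0 product=0
t=4: arr=0 -> substrate=0 bound=0 product=0
t=5: arr=1 -> substrate=0 bound=1 product=0
t=6: arr=0 -> substrate=0 bound=1 product=0
t=7: arr=0 -> substrate=0 bound=1 product=0
t=8: arr=0 -> substrate=0 bound=0 product=1
t=9: arr=1 -> substrate=0 bound=1 product=1
t=10: arr=1 -> substrate=0 bound=2 product=1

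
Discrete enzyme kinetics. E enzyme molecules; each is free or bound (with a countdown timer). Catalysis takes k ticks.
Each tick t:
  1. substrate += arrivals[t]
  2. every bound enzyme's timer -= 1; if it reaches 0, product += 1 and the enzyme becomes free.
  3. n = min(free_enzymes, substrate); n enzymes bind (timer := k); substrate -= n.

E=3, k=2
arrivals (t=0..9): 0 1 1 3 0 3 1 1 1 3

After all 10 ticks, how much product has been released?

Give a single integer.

Answer: 10

Derivation:
t=0: arr=0 -> substrate=0 bound=0 product=0
t=1: arr=1 -> substrate=0 bound=1 product=0
t=2: arr=1 -> substrate=0 bound=2 product=0
t=3: arr=3 -> substrate=1 bound=3 product=1
t=4: arr=0 -> substrate=0 bound=3 product=2
t=5: arr=3 -> substrate=1 bound=3 product=4
t=6: arr=1 -> substrate=1 bound=3 product=5
t=7: arr=1 -> substrate=0 bound=3 product=7
t=8: arr=1 -> substrate=0 bound=3 product=8
t=9: arr=3 -> substrate=1 bound=3 product=10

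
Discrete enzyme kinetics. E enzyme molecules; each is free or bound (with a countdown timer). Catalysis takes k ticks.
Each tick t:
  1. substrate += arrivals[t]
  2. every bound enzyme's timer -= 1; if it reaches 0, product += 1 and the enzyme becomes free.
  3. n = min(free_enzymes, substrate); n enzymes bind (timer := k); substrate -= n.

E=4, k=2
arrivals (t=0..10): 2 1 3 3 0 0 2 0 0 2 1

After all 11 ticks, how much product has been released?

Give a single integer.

t=0: arr=2 -> substrate=0 bound=2 product=0
t=1: arr=1 -> substrate=0 bound=3 product=0
t=2: arr=3 -> substrate=0 bound=4 product=2
t=3: arr=3 -> substrate=2 bound=4 product=3
t=4: arr=0 -> substrate=0 bound=3 product=6
t=5: arr=0 -> substrate=0 bound=2 product=7
t=6: arr=2 -> substrate=0 bound=2 product=9
t=7: arr=0 -> substrate=0 bound=2 product=9
t=8: arr=0 -> substrate=0 bound=0 product=11
t=9: arr=2 -> substrate=0 bound=2 product=11
t=10: arr=1 -> substrate=0 bound=3 product=11

Answer: 11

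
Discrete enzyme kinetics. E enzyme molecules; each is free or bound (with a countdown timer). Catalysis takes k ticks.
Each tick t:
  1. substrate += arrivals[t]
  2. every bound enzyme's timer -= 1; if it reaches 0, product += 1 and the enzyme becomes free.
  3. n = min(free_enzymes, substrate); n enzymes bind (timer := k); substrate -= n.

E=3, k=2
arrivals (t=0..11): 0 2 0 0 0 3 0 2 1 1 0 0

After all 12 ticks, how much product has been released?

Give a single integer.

t=0: arr=0 -> substrate=0 bound=0 product=0
t=1: arr=2 -> substrate=0 bound=2 product=0
t=2: arr=0 -> substrate=0 bound=2 product=0
t=3: arr=0 -> substrate=0 bound=0 product=2
t=4: arr=0 -> substrate=0 bound=0 product=2
t=5: arr=3 -> substrate=0 bound=3 product=2
t=6: arr=0 -> substrate=0 bound=3 product=2
t=7: arr=2 -> substrate=0 bound=2 product=5
t=8: arr=1 -> substrate=0 bound=3 product=5
t=9: arr=1 -> substrate=0 bound=2 product=7
t=10: arr=0 -> substrate=0 bound=1 product=8
t=11: arr=0 -> substrate=0 bound=0 product=9

Answer: 9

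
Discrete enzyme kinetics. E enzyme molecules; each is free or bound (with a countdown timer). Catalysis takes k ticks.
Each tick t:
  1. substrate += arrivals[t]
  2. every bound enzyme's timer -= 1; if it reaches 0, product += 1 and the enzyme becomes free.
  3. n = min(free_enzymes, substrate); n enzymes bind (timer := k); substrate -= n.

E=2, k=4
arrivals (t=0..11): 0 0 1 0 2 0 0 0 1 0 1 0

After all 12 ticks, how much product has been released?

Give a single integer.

t=0: arr=0 -> substrate=0 bound=0 product=0
t=1: arr=0 -> substrate=0 bound=0 product=0
t=2: arr=1 -> substrate=0 bound=1 product=0
t=3: arr=0 -> substrate=0 bound=1 product=0
t=4: arr=2 -> substrate=1 bound=2 product=0
t=5: arr=0 -> substrate=1 bound=2 product=0
t=6: arr=0 -> substrate=0 bound=2 product=1
t=7: arr=0 -> substrate=0 bound=2 product=1
t=8: arr=1 -> substrate=0 bound=2 product=2
t=9: arr=0 -> substrate=0 bound=2 product=2
t=10: arr=1 -> substrate=0 bound=2 product=3
t=11: arr=0 -> substrate=0 bound=2 product=3

Answer: 3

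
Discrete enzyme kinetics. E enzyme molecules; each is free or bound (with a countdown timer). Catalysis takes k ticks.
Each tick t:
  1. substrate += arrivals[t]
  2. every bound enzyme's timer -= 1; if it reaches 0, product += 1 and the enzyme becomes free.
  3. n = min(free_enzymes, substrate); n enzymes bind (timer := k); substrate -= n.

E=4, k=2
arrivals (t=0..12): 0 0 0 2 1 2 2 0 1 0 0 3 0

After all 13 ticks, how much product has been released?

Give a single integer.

Answer: 8

Derivation:
t=0: arr=0 -> substrate=0 bound=0 product=0
t=1: arr=0 -> substrate=0 bound=0 product=0
t=2: arr=0 -> substrate=0 bound=0 product=0
t=3: arr=2 -> substrate=0 bound=2 product=0
t=4: arr=1 -> substrate=0 bound=3 product=0
t=5: arr=2 -> substrate=0 bound=3 product=2
t=6: arr=2 -> substrate=0 bound=4 product=3
t=7: arr=0 -> substrate=0 bound=2 product=5
t=8: arr=1 -> substrate=0 bound=1 product=7
t=9: arr=0 -> substrate=0 bound=1 product=7
t=10: arr=0 -> substrate=0 bound=0 product=8
t=11: arr=3 -> substrate=0 bound=3 product=8
t=12: arr=0 -> substrate=0 bound=3 product=8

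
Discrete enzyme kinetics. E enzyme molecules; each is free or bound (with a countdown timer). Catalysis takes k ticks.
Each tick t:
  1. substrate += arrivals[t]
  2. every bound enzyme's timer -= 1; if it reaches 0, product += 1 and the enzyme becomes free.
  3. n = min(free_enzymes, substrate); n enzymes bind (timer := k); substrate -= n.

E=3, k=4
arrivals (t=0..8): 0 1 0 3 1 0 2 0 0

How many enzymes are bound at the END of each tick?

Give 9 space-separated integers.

t=0: arr=0 -> substrate=0 bound=0 product=0
t=1: arr=1 -> substrate=0 bound=1 product=0
t=2: arr=0 -> substrate=0 bound=1 product=0
t=3: arr=3 -> substrate=1 bound=3 product=0
t=4: arr=1 -> substrate=2 bound=3 product=0
t=5: arr=0 -> substrate=1 bound=3 product=1
t=6: arr=2 -> substrate=3 bound=3 product=1
t=7: arr=0 -> substrate=1 bound=3 product=3
t=8: arr=0 -> substrate=1 bound=3 product=3

Answer: 0 1 1 3 3 3 3 3 3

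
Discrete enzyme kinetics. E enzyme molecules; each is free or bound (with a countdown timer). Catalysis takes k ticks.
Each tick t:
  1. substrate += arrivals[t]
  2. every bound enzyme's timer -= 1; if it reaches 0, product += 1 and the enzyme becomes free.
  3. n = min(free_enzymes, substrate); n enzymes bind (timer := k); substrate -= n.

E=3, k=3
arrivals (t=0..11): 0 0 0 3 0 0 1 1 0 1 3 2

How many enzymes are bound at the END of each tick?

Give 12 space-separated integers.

t=0: arr=0 -> substrate=0 bound=0 product=0
t=1: arr=0 -> substrate=0 bound=0 product=0
t=2: arr=0 -> substrate=0 bound=0 product=0
t=3: arr=3 -> substrate=0 bound=3 product=0
t=4: arr=0 -> substrate=0 bound=3 product=0
t=5: arr=0 -> substrate=0 bound=3 product=0
t=6: arr=1 -> substrate=0 bound=1 product=3
t=7: arr=1 -> substrate=0 bound=2 product=3
t=8: arr=0 -> substrate=0 bound=2 product=3
t=9: arr=1 -> substrate=0 bound=2 product=4
t=10: arr=3 -> substrate=1 bound=3 product=5
t=11: arr=2 -> substrate=3 bound=3 product=5

Answer: 0 0 0 3 3 3 1 2 2 2 3 3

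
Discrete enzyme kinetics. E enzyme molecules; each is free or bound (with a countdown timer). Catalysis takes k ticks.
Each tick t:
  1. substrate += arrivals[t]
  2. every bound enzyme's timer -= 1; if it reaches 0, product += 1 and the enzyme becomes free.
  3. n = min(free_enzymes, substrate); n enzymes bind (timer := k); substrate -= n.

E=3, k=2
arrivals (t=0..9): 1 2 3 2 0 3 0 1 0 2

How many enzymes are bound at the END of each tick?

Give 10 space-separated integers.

t=0: arr=1 -> substrate=0 bound=1 product=0
t=1: arr=2 -> substrate=0 bound=3 product=0
t=2: arr=3 -> substrate=2 bound=3 product=1
t=3: arr=2 -> substrate=2 bound=3 product=3
t=4: arr=0 -> substrate=1 bound=3 product=4
t=5: arr=3 -> substrate=2 bound=3 product=6
t=6: arr=0 -> substrate=1 bound=3 product=7
t=7: arr=1 -> substrate=0 bound=3 product=9
t=8: arr=0 -> substrate=0 bound=2 product=10
t=9: arr=2 -> substrate=0 bound=2 product=12

Answer: 1 3 3 3 3 3 3 3 2 2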